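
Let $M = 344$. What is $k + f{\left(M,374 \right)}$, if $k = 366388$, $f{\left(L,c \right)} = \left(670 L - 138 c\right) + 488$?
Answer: $545744$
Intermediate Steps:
$f{\left(L,c \right)} = 488 - 138 c + 670 L$ ($f{\left(L,c \right)} = \left(- 138 c + 670 L\right) + 488 = 488 - 138 c + 670 L$)
$k + f{\left(M,374 \right)} = 366388 + \left(488 - 51612 + 670 \cdot 344\right) = 366388 + \left(488 - 51612 + 230480\right) = 366388 + 179356 = 545744$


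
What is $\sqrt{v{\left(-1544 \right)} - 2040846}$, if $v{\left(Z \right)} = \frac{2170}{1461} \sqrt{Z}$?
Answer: $\frac{\sqrt{-4356228644766 + 6340740 i \sqrt{386}}}{1461} \approx 0.020427 + 1428.6 i$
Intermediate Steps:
$v{\left(Z \right)} = \frac{2170 \sqrt{Z}}{1461}$ ($v{\left(Z \right)} = 2170 \cdot \frac{1}{1461} \sqrt{Z} = \frac{2170 \sqrt{Z}}{1461}$)
$\sqrt{v{\left(-1544 \right)} - 2040846} = \sqrt{\frac{2170 \sqrt{-1544}}{1461} - 2040846} = \sqrt{\frac{2170 \cdot 2 i \sqrt{386}}{1461} - 2040846} = \sqrt{\frac{4340 i \sqrt{386}}{1461} - 2040846} = \sqrt{-2040846 + \frac{4340 i \sqrt{386}}{1461}}$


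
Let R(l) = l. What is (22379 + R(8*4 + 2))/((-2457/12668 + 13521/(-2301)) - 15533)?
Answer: -217772687028/150983136943 ≈ -1.4424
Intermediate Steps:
(22379 + R(8*4 + 2))/((-2457/12668 + 13521/(-2301)) - 15533) = (22379 + (8*4 + 2))/((-2457/12668 + 13521/(-2301)) - 15533) = (22379 + (32 + 2))/((-2457*1/12668 + 13521*(-1/2301)) - 15533) = (22379 + 34)/((-2457/12668 - 4507/767) - 15533) = 22413/(-58979195/9716356 - 15533) = 22413/(-150983136943/9716356) = 22413*(-9716356/150983136943) = -217772687028/150983136943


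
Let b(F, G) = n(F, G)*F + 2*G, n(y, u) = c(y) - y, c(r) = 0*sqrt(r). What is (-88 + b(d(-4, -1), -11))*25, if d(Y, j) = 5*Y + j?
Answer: -13775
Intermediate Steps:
c(r) = 0
d(Y, j) = j + 5*Y
n(y, u) = -y (n(y, u) = 0 - y = -y)
b(F, G) = -F**2 + 2*G (b(F, G) = (-F)*F + 2*G = -F**2 + 2*G)
(-88 + b(d(-4, -1), -11))*25 = (-88 + (-(-1 + 5*(-4))**2 + 2*(-11)))*25 = (-88 + (-(-1 - 20)**2 - 22))*25 = (-88 + (-1*(-21)**2 - 22))*25 = (-88 + (-1*441 - 22))*25 = (-88 + (-441 - 22))*25 = (-88 - 463)*25 = -551*25 = -13775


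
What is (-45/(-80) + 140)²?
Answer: 5058001/256 ≈ 19758.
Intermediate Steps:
(-45/(-80) + 140)² = (-45*(-1/80) + 140)² = (9/16 + 140)² = (2249/16)² = 5058001/256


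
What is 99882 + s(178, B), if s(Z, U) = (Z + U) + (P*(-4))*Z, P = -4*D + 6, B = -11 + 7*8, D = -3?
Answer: 87289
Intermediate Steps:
B = 45 (B = -11 + 56 = 45)
P = 18 (P = -4*(-3) + 6 = 12 + 6 = 18)
s(Z, U) = U - 71*Z (s(Z, U) = (Z + U) + (18*(-4))*Z = (U + Z) - 72*Z = U - 71*Z)
99882 + s(178, B) = 99882 + (45 - 71*178) = 99882 + (45 - 12638) = 99882 - 12593 = 87289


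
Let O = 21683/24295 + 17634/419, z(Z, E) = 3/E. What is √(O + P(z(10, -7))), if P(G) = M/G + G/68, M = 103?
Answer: I*√10426057526034711734565/7268237970 ≈ 14.049*I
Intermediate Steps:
O = 437503207/10179605 (O = 21683*(1/24295) + 17634*(1/419) = 21683/24295 + 17634/419 = 437503207/10179605 ≈ 42.978)
P(G) = 103/G + G/68
√(O + P(z(10, -7))) = √(437503207/10179605 + (103/((3/(-7))) + (3/(-7))/68)) = √(437503207/10179605 + (103/((3*(-⅐))) + (3*(-⅐))/68)) = √(437503207/10179605 + (103/(-3/7) + (1/68)*(-3/7))) = √(437503207/10179605 + (103*(-7/3) - 3/476)) = √(437503207/10179605 + (-721/3 - 3/476)) = √(437503207/10179605 - 343205/1428) = √(-2868936754429/14536475940) = I*√10426057526034711734565/7268237970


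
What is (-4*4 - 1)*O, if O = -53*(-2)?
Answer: -1802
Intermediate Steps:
O = 106
(-4*4 - 1)*O = (-4*4 - 1)*106 = (-16 - 1)*106 = -17*106 = -1802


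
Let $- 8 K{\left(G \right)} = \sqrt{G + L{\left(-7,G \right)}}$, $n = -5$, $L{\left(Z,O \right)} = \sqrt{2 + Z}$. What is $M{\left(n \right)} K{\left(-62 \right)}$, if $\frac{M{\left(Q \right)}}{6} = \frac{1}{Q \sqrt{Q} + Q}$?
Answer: $\frac{\sqrt{-62 + i \sqrt{5}}}{40} - \frac{i \sqrt{5} \sqrt{-62 + i \sqrt{5}}}{40} \approx 0.44379 + 0.18895 i$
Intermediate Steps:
$M{\left(Q \right)} = \frac{6}{Q + Q^{\frac{3}{2}}}$ ($M{\left(Q \right)} = \frac{6}{Q \sqrt{Q} + Q} = \frac{6}{Q^{\frac{3}{2}} + Q} = \frac{6}{Q + Q^{\frac{3}{2}}}$)
$K{\left(G \right)} = - \frac{\sqrt{G + i \sqrt{5}}}{8}$ ($K{\left(G \right)} = - \frac{\sqrt{G + \sqrt{2 - 7}}}{8} = - \frac{\sqrt{G + \sqrt{-5}}}{8} = - \frac{\sqrt{G + i \sqrt{5}}}{8}$)
$M{\left(n \right)} K{\left(-62 \right)} = \frac{6}{-5 + \left(-5\right)^{\frac{3}{2}}} \left(- \frac{\sqrt{-62 + i \sqrt{5}}}{8}\right) = \frac{6}{-5 - 5 i \sqrt{5}} \left(- \frac{\sqrt{-62 + i \sqrt{5}}}{8}\right) = - \frac{3 \sqrt{-62 + i \sqrt{5}}}{4 \left(-5 - 5 i \sqrt{5}\right)}$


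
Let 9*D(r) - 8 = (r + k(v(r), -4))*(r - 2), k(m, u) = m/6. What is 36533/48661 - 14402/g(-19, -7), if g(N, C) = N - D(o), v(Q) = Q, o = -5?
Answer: 37892236015/64183859 ≈ 590.37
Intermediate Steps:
k(m, u) = m/6 (k(m, u) = m*(1/6) = m/6)
D(r) = 8/9 + 7*r*(-2 + r)/54 (D(r) = 8/9 + ((r + r/6)*(r - 2))/9 = 8/9 + ((7*r/6)*(-2 + r))/9 = 8/9 + (7*r*(-2 + r)/6)/9 = 8/9 + 7*r*(-2 + r)/54)
g(N, C) = -293/54 + N (g(N, C) = N - (8/9 - 7/27*(-5) + (7/54)*(-5)**2) = N - (8/9 + 35/27 + (7/54)*25) = N - (8/9 + 35/27 + 175/54) = N - 1*293/54 = N - 293/54 = -293/54 + N)
36533/48661 - 14402/g(-19, -7) = 36533/48661 - 14402/(-293/54 - 19) = 36533*(1/48661) - 14402/(-1319/54) = 36533/48661 - 14402*(-54/1319) = 36533/48661 + 777708/1319 = 37892236015/64183859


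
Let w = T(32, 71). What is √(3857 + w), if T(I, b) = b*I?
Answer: 3*√681 ≈ 78.288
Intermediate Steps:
T(I, b) = I*b
w = 2272 (w = 32*71 = 2272)
√(3857 + w) = √(3857 + 2272) = √6129 = 3*√681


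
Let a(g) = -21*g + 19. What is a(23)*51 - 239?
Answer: -23903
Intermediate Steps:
a(g) = 19 - 21*g
a(23)*51 - 239 = (19 - 21*23)*51 - 239 = (19 - 483)*51 - 239 = -464*51 - 239 = -23664 - 239 = -23903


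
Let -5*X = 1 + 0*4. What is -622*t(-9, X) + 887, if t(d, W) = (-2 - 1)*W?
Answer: 2569/5 ≈ 513.80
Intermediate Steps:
X = -⅕ (X = -(1 + 0*4)/5 = -(1 + 0)/5 = -⅕*1 = -⅕ ≈ -0.20000)
t(d, W) = -3*W
-622*t(-9, X) + 887 = -(-1866)*(-1)/5 + 887 = -622*⅗ + 887 = -1866/5 + 887 = 2569/5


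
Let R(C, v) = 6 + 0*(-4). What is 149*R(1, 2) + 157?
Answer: 1051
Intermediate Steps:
R(C, v) = 6 (R(C, v) = 6 + 0 = 6)
149*R(1, 2) + 157 = 149*6 + 157 = 894 + 157 = 1051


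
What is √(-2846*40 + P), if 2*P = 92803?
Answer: I*√269754/2 ≈ 259.69*I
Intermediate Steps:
P = 92803/2 (P = (½)*92803 = 92803/2 ≈ 46402.)
√(-2846*40 + P) = √(-2846*40 + 92803/2) = √(-113840 + 92803/2) = √(-134877/2) = I*√269754/2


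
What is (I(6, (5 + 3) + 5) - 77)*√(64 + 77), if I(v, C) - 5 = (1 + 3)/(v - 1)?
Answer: -356*√141/5 ≈ -845.45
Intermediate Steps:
I(v, C) = 5 + 4/(-1 + v) (I(v, C) = 5 + (1 + 3)/(v - 1) = 5 + 4/(-1 + v))
(I(6, (5 + 3) + 5) - 77)*√(64 + 77) = ((-1 + 5*6)/(-1 + 6) - 77)*√(64 + 77) = ((-1 + 30)/5 - 77)*√141 = ((⅕)*29 - 77)*√141 = (29/5 - 77)*√141 = -356*√141/5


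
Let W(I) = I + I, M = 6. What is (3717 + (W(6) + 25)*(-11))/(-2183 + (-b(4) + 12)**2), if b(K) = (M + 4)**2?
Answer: 3310/5561 ≈ 0.59522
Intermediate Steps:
b(K) = 100 (b(K) = (6 + 4)**2 = 10**2 = 100)
W(I) = 2*I
(3717 + (W(6) + 25)*(-11))/(-2183 + (-b(4) + 12)**2) = (3717 + (2*6 + 25)*(-11))/(-2183 + (-1*100 + 12)**2) = (3717 + (12 + 25)*(-11))/(-2183 + (-100 + 12)**2) = (3717 + 37*(-11))/(-2183 + (-88)**2) = (3717 - 407)/(-2183 + 7744) = 3310/5561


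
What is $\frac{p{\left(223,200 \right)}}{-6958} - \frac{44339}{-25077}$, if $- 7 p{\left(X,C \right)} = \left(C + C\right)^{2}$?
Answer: $\frac{3085947667}{610700181} \approx 5.0531$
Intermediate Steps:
$p{\left(X,C \right)} = - \frac{4 C^{2}}{7}$ ($p{\left(X,C \right)} = - \frac{\left(C + C\right)^{2}}{7} = - \frac{\left(2 C\right)^{2}}{7} = - \frac{4 C^{2}}{7}$)
$\frac{p{\left(223,200 \right)}}{-6958} - \frac{44339}{-25077} = \frac{\left(- \frac{4}{7}\right) 200^{2}}{-6958} - \frac{44339}{-25077} = \left(- \frac{4}{7}\right) 40000 \left(- \frac{1}{6958}\right) - - \frac{44339}{25077} = \left(- \frac{160000}{7}\right) \left(- \frac{1}{6958}\right) + \frac{44339}{25077} = \frac{80000}{24353} + \frac{44339}{25077} = \frac{3085947667}{610700181}$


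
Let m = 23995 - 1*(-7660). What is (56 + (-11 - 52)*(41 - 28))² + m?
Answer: 613824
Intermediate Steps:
m = 31655 (m = 23995 + 7660 = 31655)
(56 + (-11 - 52)*(41 - 28))² + m = (56 + (-11 - 52)*(41 - 28))² + 31655 = (56 - 63*13)² + 31655 = (56 - 819)² + 31655 = (-763)² + 31655 = 582169 + 31655 = 613824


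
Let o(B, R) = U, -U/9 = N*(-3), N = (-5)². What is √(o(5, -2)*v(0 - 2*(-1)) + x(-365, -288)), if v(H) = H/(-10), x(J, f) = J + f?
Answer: 2*I*√197 ≈ 28.071*I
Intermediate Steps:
N = 25
v(H) = -H/10 (v(H) = H*(-⅒) = -H/10)
U = 675 (U = -225*(-3) = -9*(-75) = 675)
o(B, R) = 675
√(o(5, -2)*v(0 - 2*(-1)) + x(-365, -288)) = √(675*(-(0 - 2*(-1))/10) + (-365 - 288)) = √(675*(-(0 + 2)/10) - 653) = √(675*(-⅒*2) - 653) = √(675*(-⅕) - 653) = √(-135 - 653) = √(-788) = 2*I*√197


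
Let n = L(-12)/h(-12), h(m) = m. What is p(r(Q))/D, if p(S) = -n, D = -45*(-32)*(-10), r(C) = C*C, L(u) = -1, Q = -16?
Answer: 1/172800 ≈ 5.7870e-6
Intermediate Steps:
r(C) = C**2
D = -14400 (D = 1440*(-10) = -14400)
n = 1/12 (n = -1/(-12) = -1*(-1/12) = 1/12 ≈ 0.083333)
p(S) = -1/12 (p(S) = -1*1/12 = -1/12)
p(r(Q))/D = -1/12/(-14400) = -1/12*(-1/14400) = 1/172800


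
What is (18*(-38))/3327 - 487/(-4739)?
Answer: -540409/5255551 ≈ -0.10283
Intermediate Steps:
(18*(-38))/3327 - 487/(-4739) = -684*1/3327 - 487*(-1/4739) = -228/1109 + 487/4739 = -540409/5255551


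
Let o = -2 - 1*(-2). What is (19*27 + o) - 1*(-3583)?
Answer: 4096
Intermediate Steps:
o = 0 (o = -2 + 2 = 0)
(19*27 + o) - 1*(-3583) = (19*27 + 0) - 1*(-3583) = (513 + 0) + 3583 = 513 + 3583 = 4096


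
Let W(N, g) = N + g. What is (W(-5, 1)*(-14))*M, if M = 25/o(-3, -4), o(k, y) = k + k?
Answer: -700/3 ≈ -233.33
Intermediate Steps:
o(k, y) = 2*k
M = -25/6 (M = 25/((2*(-3))) = 25/(-6) = 25*(-⅙) = -25/6 ≈ -4.1667)
(W(-5, 1)*(-14))*M = ((-5 + 1)*(-14))*(-25/6) = -4*(-14)*(-25/6) = 56*(-25/6) = -700/3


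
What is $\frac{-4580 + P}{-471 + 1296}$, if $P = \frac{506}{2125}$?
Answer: $- \frac{3243998}{584375} \approx -5.5512$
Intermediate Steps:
$P = \frac{506}{2125}$ ($P = 506 \cdot \frac{1}{2125} = \frac{506}{2125} \approx 0.23812$)
$\frac{-4580 + P}{-471 + 1296} = \frac{-4580 + \frac{506}{2125}}{-471 + 1296} = - \frac{9731994}{2125 \cdot 825} = \left(- \frac{9731994}{2125}\right) \frac{1}{825} = - \frac{3243998}{584375}$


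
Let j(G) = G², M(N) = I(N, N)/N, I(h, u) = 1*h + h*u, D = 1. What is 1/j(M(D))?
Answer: ¼ ≈ 0.25000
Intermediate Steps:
I(h, u) = h + h*u
M(N) = 1 + N (M(N) = (N*(1 + N))/N = 1 + N)
1/j(M(D)) = 1/((1 + 1)²) = 1/(2²) = 1/4 = ¼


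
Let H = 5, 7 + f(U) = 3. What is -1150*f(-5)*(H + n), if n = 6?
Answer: 50600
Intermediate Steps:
f(U) = -4 (f(U) = -7 + 3 = -4)
-1150*f(-5)*(H + n) = -(-4600)*(5 + 6) = -(-4600)*11 = -1150*(-44) = 50600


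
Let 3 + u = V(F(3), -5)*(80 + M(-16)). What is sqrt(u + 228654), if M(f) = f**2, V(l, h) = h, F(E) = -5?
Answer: 3*sqrt(25219) ≈ 476.41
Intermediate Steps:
u = -1683 (u = -3 - 5*(80 + (-16)**2) = -3 - 5*(80 + 256) = -3 - 5*336 = -3 - 1680 = -1683)
sqrt(u + 228654) = sqrt(-1683 + 228654) = sqrt(226971) = 3*sqrt(25219)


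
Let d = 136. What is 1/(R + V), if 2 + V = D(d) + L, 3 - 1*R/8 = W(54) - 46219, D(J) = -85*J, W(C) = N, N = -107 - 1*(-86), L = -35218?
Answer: 1/323164 ≈ 3.0944e-6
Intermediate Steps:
N = -21 (N = -107 + 86 = -21)
W(C) = -21
R = 369944 (R = 24 - 8*(-21 - 46219) = 24 - 8*(-46240) = 24 + 369920 = 369944)
V = -46780 (V = -2 + (-85*136 - 35218) = -2 + (-11560 - 35218) = -2 - 46778 = -46780)
1/(R + V) = 1/(369944 - 46780) = 1/323164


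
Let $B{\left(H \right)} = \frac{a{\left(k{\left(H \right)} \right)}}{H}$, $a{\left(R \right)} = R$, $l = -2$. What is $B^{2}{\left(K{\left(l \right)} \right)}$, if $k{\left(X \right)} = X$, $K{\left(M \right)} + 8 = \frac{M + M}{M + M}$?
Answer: $1$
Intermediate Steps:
$K{\left(M \right)} = -7$ ($K{\left(M \right)} = -8 + \frac{M + M}{M + M} = -8 + \frac{2 M}{2 M} = -8 + 2 M \frac{1}{2 M} = -8 + 1 = -7$)
$B{\left(H \right)} = 1$ ($B{\left(H \right)} = \frac{H}{H} = 1$)
$B^{2}{\left(K{\left(l \right)} \right)} = 1^{2} = 1$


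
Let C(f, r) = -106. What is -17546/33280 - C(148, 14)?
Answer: 1755067/16640 ≈ 105.47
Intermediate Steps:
-17546/33280 - C(148, 14) = -17546/33280 - 1*(-106) = -17546*1/33280 + 106 = -8773/16640 + 106 = 1755067/16640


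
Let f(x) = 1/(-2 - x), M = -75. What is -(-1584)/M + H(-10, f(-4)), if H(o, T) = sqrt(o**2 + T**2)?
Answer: -528/25 + sqrt(401)/2 ≈ -11.108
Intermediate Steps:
H(o, T) = sqrt(T**2 + o**2)
-(-1584)/M + H(-10, f(-4)) = -(-1584)/(-75) + sqrt((-1/(2 - 4))**2 + (-10)**2) = -(-1584)*(-1)/75 + sqrt((-1/(-2))**2 + 100) = -33*16/25 + sqrt((-1*(-1/2))**2 + 100) = -528/25 + sqrt((1/2)**2 + 100) = -528/25 + sqrt(1/4 + 100) = -528/25 + sqrt(401/4) = -528/25 + sqrt(401)/2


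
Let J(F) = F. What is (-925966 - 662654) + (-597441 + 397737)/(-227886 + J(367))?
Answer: -361441034076/227519 ≈ -1.5886e+6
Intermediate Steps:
(-925966 - 662654) + (-597441 + 397737)/(-227886 + J(367)) = (-925966 - 662654) + (-597441 + 397737)/(-227886 + 367) = -1588620 - 199704/(-227519) = -1588620 - 199704*(-1/227519) = -1588620 + 199704/227519 = -361441034076/227519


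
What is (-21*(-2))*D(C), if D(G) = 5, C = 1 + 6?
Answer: 210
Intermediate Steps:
C = 7
(-21*(-2))*D(C) = -21*(-2)*5 = 42*5 = 210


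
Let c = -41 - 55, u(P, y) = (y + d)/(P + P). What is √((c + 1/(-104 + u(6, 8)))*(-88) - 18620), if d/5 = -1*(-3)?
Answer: 2*I*√3114911/35 ≈ 100.85*I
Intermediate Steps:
d = 15 (d = 5*(-1*(-3)) = 5*3 = 15)
u(P, y) = (15 + y)/(2*P) (u(P, y) = (y + 15)/(P + P) = (15 + y)/((2*P)) = (15 + y)*(1/(2*P)) = (15 + y)/(2*P))
c = -96
√((c + 1/(-104 + u(6, 8)))*(-88) - 18620) = √((-96 + 1/(-104 + (½)*(15 + 8)/6))*(-88) - 18620) = √((-96 + 1/(-104 + (½)*(⅙)*23))*(-88) - 18620) = √((-96 + 1/(-104 + 23/12))*(-88) - 18620) = √((-96 + 1/(-1225/12))*(-88) - 18620) = √((-96 - 12/1225)*(-88) - 18620) = √(-117612/1225*(-88) - 18620) = √(10349856/1225 - 18620) = √(-12459644/1225) = 2*I*√3114911/35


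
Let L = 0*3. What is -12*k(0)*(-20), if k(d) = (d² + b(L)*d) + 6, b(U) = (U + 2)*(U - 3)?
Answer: 1440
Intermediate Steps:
L = 0
b(U) = (-3 + U)*(2 + U) (b(U) = (2 + U)*(-3 + U) = (-3 + U)*(2 + U))
k(d) = 6 + d² - 6*d (k(d) = (d² + (-6 + 0² - 1*0)*d) + 6 = (d² + (-6 + 0 + 0)*d) + 6 = (d² - 6*d) + 6 = 6 + d² - 6*d)
-12*k(0)*(-20) = -12*(6 + 0² - 6*0)*(-20) = -12*(6 + 0 + 0)*(-20) = -12*6*(-20) = -72*(-20) = 1440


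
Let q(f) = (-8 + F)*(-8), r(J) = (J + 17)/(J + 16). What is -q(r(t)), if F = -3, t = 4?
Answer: -88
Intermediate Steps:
r(J) = (17 + J)/(16 + J)
q(f) = 88 (q(f) = (-8 - 3)*(-8) = -11*(-8) = 88)
-q(r(t)) = -1*88 = -88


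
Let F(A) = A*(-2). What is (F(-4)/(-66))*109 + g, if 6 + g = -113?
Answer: -4363/33 ≈ -132.21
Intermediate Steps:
F(A) = -2*A
g = -119 (g = -6 - 113 = -119)
(F(-4)/(-66))*109 + g = (-2*(-4)/(-66))*109 - 119 = (8*(-1/66))*109 - 119 = -4/33*109 - 119 = -436/33 - 119 = -4363/33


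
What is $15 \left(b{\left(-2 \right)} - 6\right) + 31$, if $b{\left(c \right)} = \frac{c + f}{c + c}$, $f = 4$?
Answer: $- \frac{133}{2} \approx -66.5$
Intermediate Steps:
$b{\left(c \right)} = \frac{4 + c}{2 c}$ ($b{\left(c \right)} = \frac{c + 4}{c + c} = \frac{4 + c}{2 c}$)
$15 \left(b{\left(-2 \right)} - 6\right) + 31 = 15 \left(\frac{4 - 2}{2 \left(-2\right)} - 6\right) + 31 = 15 \left(\frac{1}{2} \left(- \frac{1}{2}\right) 2 - 6\right) + 31 = 15 \left(- \frac{1}{2} - 6\right) + 31 = 15 \left(- \frac{13}{2}\right) + 31 = - \frac{195}{2} + 31 = - \frac{133}{2}$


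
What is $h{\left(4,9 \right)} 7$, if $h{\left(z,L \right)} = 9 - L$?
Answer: $0$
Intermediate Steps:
$h{\left(4,9 \right)} 7 = \left(9 - 9\right) 7 = 0 \cdot 7 = 0$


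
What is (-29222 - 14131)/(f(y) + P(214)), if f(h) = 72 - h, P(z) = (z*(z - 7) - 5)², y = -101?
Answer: -4817/217985558 ≈ -2.2098e-5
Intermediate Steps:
P(z) = (-5 + z*(-7 + z))² (P(z) = (z*(-7 + z) - 5)² = (-5 + z*(-7 + z))²)
(-29222 - 14131)/(f(y) + P(214)) = (-29222 - 14131)/((72 - 1*(-101)) + (5 - 1*214² + 7*214)²) = -43353/((72 + 101) + (5 - 1*45796 + 1498)²) = -43353/(173 + (5 - 45796 + 1498)²) = -43353/(173 + (-44293)²) = -43353/(173 + 1961869849) = -43353/1961870022 = -43353*1/1961870022 = -4817/217985558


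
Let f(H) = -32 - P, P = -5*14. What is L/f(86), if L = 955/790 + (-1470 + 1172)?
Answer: -46893/6004 ≈ -7.8103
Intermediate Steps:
P = -70
f(H) = 38 (f(H) = -32 - 1*(-70) = -32 + 70 = 38)
L = -46893/158 (L = 955*(1/790) - 298 = 191/158 - 298 = -46893/158 ≈ -296.79)
L/f(86) = -46893/158/38 = -46893/158*1/38 = -46893/6004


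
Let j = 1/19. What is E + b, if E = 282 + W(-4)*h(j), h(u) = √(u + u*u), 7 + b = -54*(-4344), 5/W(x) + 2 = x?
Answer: 234851 - 5*√5/57 ≈ 2.3485e+5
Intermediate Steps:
W(x) = 5/(-2 + x)
b = 234569 (b = -7 - 54*(-4344) = -7 + 234576 = 234569)
j = 1/19 ≈ 0.052632
h(u) = √(u + u²)
E = 282 - 5*√5/57 (E = 282 + (5/(-2 - 4))*√((1 + 1/19)/19) = 282 + (5/(-6))*√((1/19)*(20/19)) = 282 + (5*(-⅙))*√(20/361) = 282 - 5*√5/57 ≈ 281.80)
E + b = (282 - 5*√5/57) + 234569 = 234851 - 5*√5/57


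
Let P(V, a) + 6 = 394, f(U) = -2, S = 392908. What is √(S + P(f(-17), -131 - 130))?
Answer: 4*√24581 ≈ 627.13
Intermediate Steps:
P(V, a) = 388 (P(V, a) = -6 + 394 = 388)
√(S + P(f(-17), -131 - 130)) = √(392908 + 388) = √393296 = 4*√24581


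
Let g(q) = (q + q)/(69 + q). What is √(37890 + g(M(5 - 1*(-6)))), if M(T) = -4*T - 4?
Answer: √1856386/7 ≈ 194.64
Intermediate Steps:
M(T) = -4 - 4*T
g(q) = 2*q/(69 + q) (g(q) = (2*q)/(69 + q) = 2*q/(69 + q))
√(37890 + g(M(5 - 1*(-6)))) = √(37890 + 2*(-4 - 4*(5 - 1*(-6)))/(69 + (-4 - 4*(5 - 1*(-6))))) = √(37890 + 2*(-4 - 4*(5 + 6))/(69 + (-4 - 4*(5 + 6)))) = √(37890 + 2*(-4 - 4*11)/(69 + (-4 - 4*11))) = √(37890 + 2*(-4 - 44)/(69 + (-4 - 44))) = √(37890 + 2*(-48)/(69 - 48)) = √(37890 + 2*(-48)/21) = √(37890 + 2*(-48)*(1/21)) = √(37890 - 32/7) = √(265198/7) = √1856386/7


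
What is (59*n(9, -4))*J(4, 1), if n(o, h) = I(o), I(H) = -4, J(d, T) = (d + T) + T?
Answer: -1416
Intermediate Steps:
J(d, T) = d + 2*T (J(d, T) = (T + d) + T = d + 2*T)
n(o, h) = -4
(59*n(9, -4))*J(4, 1) = (59*(-4))*(4 + 2*1) = -236*(4 + 2) = -236*6 = -1416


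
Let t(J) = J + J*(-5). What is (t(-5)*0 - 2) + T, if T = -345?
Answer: -347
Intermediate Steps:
t(J) = -4*J (t(J) = J - 5*J = -4*J)
(t(-5)*0 - 2) + T = (-4*(-5)*0 - 2) - 345 = (20*0 - 2) - 345 = (0 - 2) - 345 = -2 - 345 = -347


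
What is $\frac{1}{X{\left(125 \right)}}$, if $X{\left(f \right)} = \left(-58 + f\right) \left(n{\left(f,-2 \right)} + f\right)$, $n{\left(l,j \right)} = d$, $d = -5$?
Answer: $\frac{1}{8040} \approx 0.00012438$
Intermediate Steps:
$n{\left(l,j \right)} = -5$
$X{\left(f \right)} = \left(-58 + f\right) \left(-5 + f\right)$
$\frac{1}{X{\left(125 \right)}} = \frac{1}{290 + 125^{2} - 7875} = \frac{1}{290 + 15625 - 7875} = \frac{1}{8040}$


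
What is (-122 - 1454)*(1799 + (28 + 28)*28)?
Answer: -5306392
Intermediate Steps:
(-122 - 1454)*(1799 + (28 + 28)*28) = -1576*(1799 + 56*28) = -1576*(1799 + 1568) = -1576*3367 = -5306392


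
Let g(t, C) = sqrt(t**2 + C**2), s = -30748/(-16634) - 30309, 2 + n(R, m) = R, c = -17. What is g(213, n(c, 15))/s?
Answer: -8317*sqrt(45730)/252064579 ≈ -0.0070560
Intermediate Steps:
n(R, m) = -2 + R
s = -252064579/8317 (s = -30748*(-1/16634) - 30309 = 15374/8317 - 30309 = -252064579/8317 ≈ -30307.)
g(t, C) = sqrt(C**2 + t**2)
g(213, n(c, 15))/s = sqrt((-2 - 17)**2 + 213**2)/(-252064579/8317) = sqrt((-19)**2 + 45369)*(-8317/252064579) = sqrt(361 + 45369)*(-8317/252064579) = sqrt(45730)*(-8317/252064579) = -8317*sqrt(45730)/252064579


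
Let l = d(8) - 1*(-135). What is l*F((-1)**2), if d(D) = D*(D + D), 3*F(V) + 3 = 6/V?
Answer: 263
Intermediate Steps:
F(V) = -1 + 2/V (F(V) = -1 + (6/V)/3 = -1 + 2/V)
d(D) = 2*D**2 (d(D) = D*(2*D) = 2*D**2)
l = 263 (l = 2*8**2 - 1*(-135) = 2*64 + 135 = 128 + 135 = 263)
l*F((-1)**2) = 263*((2 - 1*(-1)**2)/((-1)**2)) = 263*((2 - 1*1)/1) = 263*(1*(2 - 1)) = 263*(1*1) = 263*1 = 263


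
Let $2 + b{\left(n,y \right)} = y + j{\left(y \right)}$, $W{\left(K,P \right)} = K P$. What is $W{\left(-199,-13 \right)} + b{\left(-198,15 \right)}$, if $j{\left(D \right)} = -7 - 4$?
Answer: $2589$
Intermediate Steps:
$j{\left(D \right)} = -11$ ($j{\left(D \right)} = -7 - 4 = -11$)
$b{\left(n,y \right)} = -13 + y$ ($b{\left(n,y \right)} = -2 + \left(y - 11\right) = -2 + \left(-11 + y\right) = -13 + y$)
$W{\left(-199,-13 \right)} + b{\left(-198,15 \right)} = \left(-199\right) \left(-13\right) + \left(-13 + 15\right) = 2587 + 2 = 2589$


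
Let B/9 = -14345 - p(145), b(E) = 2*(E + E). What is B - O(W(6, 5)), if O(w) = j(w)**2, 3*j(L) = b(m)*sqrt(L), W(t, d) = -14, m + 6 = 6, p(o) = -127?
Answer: -127962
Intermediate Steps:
m = 0 (m = -6 + 6 = 0)
b(E) = 4*E (b(E) = 2*(2*E) = 4*E)
j(L) = 0 (j(L) = ((4*0)*sqrt(L))/3 = (0*sqrt(L))/3 = (1/3)*0 = 0)
B = -127962 (B = 9*(-14345 - 1*(-127)) = 9*(-14345 + 127) = 9*(-14218) = -127962)
O(w) = 0 (O(w) = 0**2 = 0)
B - O(W(6, 5)) = -127962 - 1*0 = -127962 + 0 = -127962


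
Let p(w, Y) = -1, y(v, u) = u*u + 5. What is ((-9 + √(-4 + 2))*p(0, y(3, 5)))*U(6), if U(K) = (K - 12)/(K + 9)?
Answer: -18/5 + 2*I*√2/5 ≈ -3.6 + 0.56569*I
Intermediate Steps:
y(v, u) = 5 + u² (y(v, u) = u² + 5 = 5 + u²)
U(K) = (-12 + K)/(9 + K)
((-9 + √(-4 + 2))*p(0, y(3, 5)))*U(6) = ((-9 + √(-4 + 2))*(-1))*((-12 + 6)/(9 + 6)) = ((-9 + √(-2))*(-1))*(-6/15) = ((-9 + I*√2)*(-1))*((1/15)*(-6)) = (9 - I*√2)*(-⅖) = -18/5 + 2*I*√2/5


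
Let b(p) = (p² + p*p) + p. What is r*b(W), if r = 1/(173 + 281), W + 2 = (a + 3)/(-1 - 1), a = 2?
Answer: 18/227 ≈ 0.079295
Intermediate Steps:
W = -9/2 (W = -2 + (2 + 3)/(-1 - 1) = -2 + 5/(-2) = -2 + 5*(-½) = -2 - 5/2 = -9/2 ≈ -4.5000)
r = 1/454 ≈ 0.0022026
b(p) = p + 2*p² (b(p) = (p² + p²) + p = 2*p² + p = p + 2*p²)
r*b(W) = (-9*(1 + 2*(-9/2))/2)/454 = (-9*(1 - 9)/2)/454 = (-9/2*(-8))/454 = (1/454)*36 = 18/227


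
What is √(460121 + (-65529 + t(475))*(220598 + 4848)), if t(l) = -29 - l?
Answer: I*√14886415597 ≈ 1.2201e+5*I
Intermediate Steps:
√(460121 + (-65529 + t(475))*(220598 + 4848)) = √(460121 + (-65529 + (-29 - 1*475))*(220598 + 4848)) = √(460121 + (-65529 + (-29 - 475))*225446) = √(460121 + (-65529 - 504)*225446) = √(460121 - 66033*225446) = √(460121 - 14886875718) = √(-14886415597) = I*√14886415597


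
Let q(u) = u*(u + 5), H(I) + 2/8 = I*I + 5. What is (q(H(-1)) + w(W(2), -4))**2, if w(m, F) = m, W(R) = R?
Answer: 1042441/256 ≈ 4072.0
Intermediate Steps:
H(I) = 19/4 + I**2 (H(I) = -1/4 + (I*I + 5) = -1/4 + (I**2 + 5) = -1/4 + (5 + I**2) = 19/4 + I**2)
q(u) = u*(5 + u)
(q(H(-1)) + w(W(2), -4))**2 = ((19/4 + (-1)**2)*(5 + (19/4 + (-1)**2)) + 2)**2 = ((19/4 + 1)*(5 + (19/4 + 1)) + 2)**2 = (23*(5 + 23/4)/4 + 2)**2 = ((23/4)*(43/4) + 2)**2 = (989/16 + 2)**2 = (1021/16)**2 = 1042441/256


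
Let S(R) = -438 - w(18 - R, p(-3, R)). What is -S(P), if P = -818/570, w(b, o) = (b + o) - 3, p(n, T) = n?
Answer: 128659/285 ≈ 451.44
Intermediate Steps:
w(b, o) = -3 + b + o
P = -409/285 (P = -818*1/570 = -409/285 ≈ -1.4351)
S(R) = -450 + R (S(R) = -438 - (-3 + (18 - R) - 3) = -438 - (12 - R) = -438 + (-12 + R) = -450 + R)
-S(P) = -(-450 - 409/285) = -1*(-128659/285) = 128659/285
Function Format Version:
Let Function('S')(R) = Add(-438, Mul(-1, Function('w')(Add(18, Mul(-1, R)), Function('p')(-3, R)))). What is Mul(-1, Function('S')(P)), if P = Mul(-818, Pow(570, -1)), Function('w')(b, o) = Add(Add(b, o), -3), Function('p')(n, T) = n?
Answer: Rational(128659, 285) ≈ 451.44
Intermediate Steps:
Function('w')(b, o) = Add(-3, b, o)
P = Rational(-409, 285) (P = Mul(-818, Rational(1, 570)) = Rational(-409, 285) ≈ -1.4351)
Function('S')(R) = Add(-450, R) (Function('S')(R) = Add(-438, Mul(-1, Add(-3, Add(18, Mul(-1, R)), -3))) = Add(-438, Mul(-1, Add(12, Mul(-1, R)))) = Add(-438, Add(-12, R)) = Add(-450, R))
Mul(-1, Function('S')(P)) = Mul(-1, Add(-450, Rational(-409, 285))) = Mul(-1, Rational(-128659, 285)) = Rational(128659, 285)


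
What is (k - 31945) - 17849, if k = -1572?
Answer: -51366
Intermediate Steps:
(k - 31945) - 17849 = (-1572 - 31945) - 17849 = -33517 - 17849 = -51366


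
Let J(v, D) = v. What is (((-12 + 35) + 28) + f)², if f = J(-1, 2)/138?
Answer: 49519369/19044 ≈ 2600.3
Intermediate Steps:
f = -1/138 ≈ -0.0072464
(((-12 + 35) + 28) + f)² = (((-12 + 35) + 28) - 1/138)² = ((23 + 28) - 1/138)² = (51 - 1/138)² = (7037/138)² = 49519369/19044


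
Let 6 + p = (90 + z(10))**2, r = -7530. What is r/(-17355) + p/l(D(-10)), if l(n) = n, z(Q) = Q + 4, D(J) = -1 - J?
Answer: 12511688/10413 ≈ 1201.5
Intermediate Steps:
z(Q) = 4 + Q
p = 10810 (p = -6 + (90 + (4 + 10))**2 = -6 + (90 + 14)**2 = -6 + 104**2 = -6 + 10816 = 10810)
r/(-17355) + p/l(D(-10)) = -7530/(-17355) + 10810/(-1 - 1*(-10)) = -7530*(-1/17355) + 10810/(-1 + 10) = 502/1157 + 10810/9 = 12511688/10413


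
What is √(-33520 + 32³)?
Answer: 4*I*√47 ≈ 27.423*I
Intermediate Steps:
√(-33520 + 32³) = √(-33520 + 32768) = √(-752) = 4*I*√47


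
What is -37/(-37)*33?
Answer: 33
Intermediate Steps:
-37/(-37)*33 = -37*(-1/37)*33 = 1*33 = 33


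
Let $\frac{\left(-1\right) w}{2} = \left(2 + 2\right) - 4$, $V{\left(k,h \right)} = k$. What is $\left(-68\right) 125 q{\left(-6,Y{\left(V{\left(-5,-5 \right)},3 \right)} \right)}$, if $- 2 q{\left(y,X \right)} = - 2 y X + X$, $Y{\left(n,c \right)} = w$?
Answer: $0$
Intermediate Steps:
$w = 0$ ($w = - 2 \left(\left(2 + 2\right) - 4\right) = - 2 \left(4 - 4\right) = \left(-2\right) 0 = 0$)
$Y{\left(n,c \right)} = 0$
$q{\left(y,X \right)} = - \frac{X}{2} + X y$ ($q{\left(y,X \right)} = - \frac{- 2 y X + X}{2} = - \frac{- 2 X y + X}{2} = - \frac{X - 2 X y}{2} = - \frac{X}{2} + X y$)
$\left(-68\right) 125 q{\left(-6,Y{\left(V{\left(-5,-5 \right)},3 \right)} \right)} = \left(-68\right) 125 \cdot 0 \left(- \frac{1}{2} - 6\right) = - 8500 \cdot 0 \left(- \frac{13}{2}\right) = \left(-8500\right) 0 = 0$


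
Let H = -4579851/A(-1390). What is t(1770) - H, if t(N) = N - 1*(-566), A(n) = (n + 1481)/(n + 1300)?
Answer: -411974014/91 ≈ -4.5272e+6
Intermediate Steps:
A(n) = (1481 + n)/(1300 + n)
t(N) = 566 + N (t(N) = N + 566 = 566 + N)
H = 412186590/91 (H = -4579851*(1300 - 1390)/(1481 - 1390) = -4579851/(91/(-90)) = -4579851/((-1/90*91)) = -4579851/(-91/90) = -4579851*(-90/91) = 412186590/91 ≈ 4.5295e+6)
t(1770) - H = (566 + 1770) - 1*412186590/91 = 2336 - 412186590/91 = -411974014/91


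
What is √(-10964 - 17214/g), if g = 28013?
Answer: I*√8604241860698/28013 ≈ 104.71*I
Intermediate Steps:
√(-10964 - 17214/g) = √(-10964 - 17214/28013) = √(-307151746/28013) = I*√8604241860698/28013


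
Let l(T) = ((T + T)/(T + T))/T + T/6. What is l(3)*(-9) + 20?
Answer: 25/2 ≈ 12.500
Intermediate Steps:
l(T) = 1/T + T/6 (l(T) = ((2*T)/((2*T)))/T + T*(⅙) = ((2*T)*(1/(2*T)))/T + T/6 = 1/T + T/6)
l(3)*(-9) + 20 = (1/3 + (⅙)*3)*(-9) + 20 = (⅓ + ½)*(-9) + 20 = (⅚)*(-9) + 20 = -15/2 + 20 = 25/2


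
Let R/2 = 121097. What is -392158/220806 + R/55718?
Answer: 7906907230/3075717177 ≈ 2.5708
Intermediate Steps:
R = 242194 (R = 2*121097 = 242194)
-392158/220806 + R/55718 = -392158/220806 + 242194/55718 = -392158*1/220806 + 242194*(1/55718) = -196079/110403 + 121097/27859 = 7906907230/3075717177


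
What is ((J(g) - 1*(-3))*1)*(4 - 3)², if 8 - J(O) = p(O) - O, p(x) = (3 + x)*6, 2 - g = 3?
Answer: -2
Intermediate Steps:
g = -1 (g = 2 - 1*3 = 2 - 3 = -1)
p(x) = 18 + 6*x
J(O) = -10 - 5*O (J(O) = 8 - ((18 + 6*O) - O) = 8 - (18 + 5*O) = 8 + (-18 - 5*O) = -10 - 5*O)
((J(g) - 1*(-3))*1)*(4 - 3)² = (((-10 - 5*(-1)) - 1*(-3))*1)*(4 - 3)² = (((-10 + 5) + 3)*1)*1² = ((-5 + 3)*1)*1 = -2*1*1 = -2*1 = -2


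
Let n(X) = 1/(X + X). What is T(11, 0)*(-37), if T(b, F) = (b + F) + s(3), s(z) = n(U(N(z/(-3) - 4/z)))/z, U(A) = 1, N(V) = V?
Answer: -2479/6 ≈ -413.17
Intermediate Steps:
n(X) = 1/(2*X)
s(z) = 1/(2*z) (s(z) = ((½)/1)/z = ((½)*1)/z = 1/(2*z))
T(b, F) = ⅙ + F + b (T(b, F) = (b + F) + (½)/3 = (F + b) + (½)*(⅓) = (F + b) + ⅙ = ⅙ + F + b)
T(11, 0)*(-37) = (⅙ + 0 + 11)*(-37) = (67/6)*(-37) = -2479/6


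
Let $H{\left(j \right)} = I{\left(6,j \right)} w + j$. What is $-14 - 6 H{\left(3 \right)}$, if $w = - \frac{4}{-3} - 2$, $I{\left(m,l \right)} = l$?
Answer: $-20$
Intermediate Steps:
$w = - \frac{2}{3}$ ($w = \left(-4\right) \left(- \frac{1}{3}\right) - 2 = \frac{4}{3} - 2 = - \frac{2}{3} \approx -0.66667$)
$H{\left(j \right)} = \frac{j}{3}$ ($H{\left(j \right)} = j \left(- \frac{2}{3}\right) + j = - \frac{2 j}{3} + j = \frac{j}{3}$)
$-14 - 6 H{\left(3 \right)} = -14 - 6 \cdot \frac{1}{3} \cdot 3 = -14 - 6 = -20$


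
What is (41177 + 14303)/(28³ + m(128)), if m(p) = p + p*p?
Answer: 6935/4808 ≈ 1.4424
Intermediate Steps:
m(p) = p + p²
(41177 + 14303)/(28³ + m(128)) = (41177 + 14303)/(28³ + 128*(1 + 128)) = 55480/(21952 + 128*129) = 55480/(21952 + 16512) = 55480/38464 = 55480*(1/38464) = 6935/4808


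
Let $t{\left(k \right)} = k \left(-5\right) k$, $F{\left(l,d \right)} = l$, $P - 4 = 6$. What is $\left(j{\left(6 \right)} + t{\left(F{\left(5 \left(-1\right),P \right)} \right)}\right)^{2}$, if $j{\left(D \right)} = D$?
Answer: $14161$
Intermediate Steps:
$P = 10$ ($P = 4 + 6 = 10$)
$t{\left(k \right)} = - 5 k^{2}$ ($t{\left(k \right)} = - 5 k k = - 5 k^{2}$)
$\left(j{\left(6 \right)} + t{\left(F{\left(5 \left(-1\right),P \right)} \right)}\right)^{2} = \left(6 - 5 \left(5 \left(-1\right)\right)^{2}\right)^{2} = \left(6 - 5 \left(-5\right)^{2}\right)^{2} = \left(6 - 125\right)^{2} = \left(-119\right)^{2} = 14161$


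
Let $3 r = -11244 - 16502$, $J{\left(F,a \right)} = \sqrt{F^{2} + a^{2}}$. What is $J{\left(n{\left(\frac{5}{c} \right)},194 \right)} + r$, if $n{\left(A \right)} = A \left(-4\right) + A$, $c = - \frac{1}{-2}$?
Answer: $- \frac{27746}{3} + 2 \sqrt{9634} \approx -9052.4$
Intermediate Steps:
$c = \frac{1}{2}$ ($c = \left(-1\right) \left(- \frac{1}{2}\right) = \frac{1}{2} \approx 0.5$)
$n{\left(A \right)} = - 3 A$ ($n{\left(A \right)} = - 4 A + A = - 3 A$)
$r = - \frac{27746}{3}$ ($r = \frac{-11244 - 16502}{3} = \frac{1}{3} \left(-27746\right) = - \frac{27746}{3} \approx -9248.7$)
$J{\left(n{\left(\frac{5}{c} \right)},194 \right)} + r = \sqrt{\left(- 3 \cdot 5 \frac{1}{\frac{1}{2}}\right)^{2} + 194^{2}} - \frac{27746}{3} = \sqrt{\left(- 3 \cdot 5 \cdot 2\right)^{2} + 37636} - \frac{27746}{3} = \sqrt{\left(\left(-3\right) 10\right)^{2} + 37636} - \frac{27746}{3} = \sqrt{\left(-30\right)^{2} + 37636} - \frac{27746}{3} = \sqrt{900 + 37636} - \frac{27746}{3} = \sqrt{38536} - \frac{27746}{3} = 2 \sqrt{9634} - \frac{27746}{3} = - \frac{27746}{3} + 2 \sqrt{9634}$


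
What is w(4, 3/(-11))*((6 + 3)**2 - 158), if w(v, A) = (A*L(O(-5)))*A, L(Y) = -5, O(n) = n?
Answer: 315/11 ≈ 28.636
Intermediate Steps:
w(v, A) = -5*A**2 (w(v, A) = (A*(-5))*A = (-5*A)*A = -5*A**2)
w(4, 3/(-11))*((6 + 3)**2 - 158) = (-5*(3/(-11))**2)*((6 + 3)**2 - 158) = (-5*(3*(-1/11))**2)*(9**2 - 158) = (-5*(-3/11)**2)*(81 - 158) = -5*9/121*(-77) = -45/121*(-77) = 315/11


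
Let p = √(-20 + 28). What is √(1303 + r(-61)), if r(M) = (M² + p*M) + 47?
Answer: √(5071 - 122*√2) ≈ 69.989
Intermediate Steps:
p = 2*√2 (p = √8 = 2*√2 ≈ 2.8284)
r(M) = 47 + M² + 2*M*√2 (r(M) = (M² + (2*√2)*M) + 47 = (M² + 2*M*√2) + 47 = 47 + M² + 2*M*√2)
√(1303 + r(-61)) = √(1303 + (47 + (-61)² + 2*(-61)*√2)) = √(1303 + (47 + 3721 - 122*√2)) = √(1303 + (3768 - 122*√2)) = √(5071 - 122*√2)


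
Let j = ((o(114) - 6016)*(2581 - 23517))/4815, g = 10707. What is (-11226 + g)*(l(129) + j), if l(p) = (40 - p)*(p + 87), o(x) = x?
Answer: -5363123176/1605 ≈ -3.3415e+6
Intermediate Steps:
j = 123564272/4815 (j = ((114 - 6016)*(2581 - 23517))/4815 = -5902*(-20936)*(1/4815) = 123564272*(1/4815) = 123564272/4815 ≈ 25662.)
l(p) = (40 - p)*(87 + p)
(-11226 + g)*(l(129) + j) = (-11226 + 10707)*((3480 - 1*129² - 47*129) + 123564272/4815) = -519*((3480 - 1*16641 - 6063) + 123564272/4815) = -519*((3480 - 16641 - 6063) + 123564272/4815) = -519*(-19224 + 123564272/4815) = -519*31000712/4815 = -5363123176/1605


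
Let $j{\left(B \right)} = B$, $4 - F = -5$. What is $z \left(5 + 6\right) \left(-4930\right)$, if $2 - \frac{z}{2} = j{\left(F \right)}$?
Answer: $759220$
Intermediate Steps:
$F = 9$ ($F = 4 - -5 = 4 + 5 = 9$)
$z = -14$ ($z = 4 - 18 = -14$)
$z \left(5 + 6\right) \left(-4930\right) = - 14 \left(5 + 6\right) \left(-4930\right) = \left(-14\right) 11 \left(-4930\right) = \left(-154\right) \left(-4930\right) = 759220$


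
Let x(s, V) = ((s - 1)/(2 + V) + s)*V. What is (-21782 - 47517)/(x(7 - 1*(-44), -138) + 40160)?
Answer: -2356166/1127873 ≈ -2.0890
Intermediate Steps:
x(s, V) = V*(s + (-1 + s)/(2 + V)) (x(s, V) = ((-1 + s)/(2 + V) + s)*V = (s + (-1 + s)/(2 + V))*V = V*(s + (-1 + s)/(2 + V)))
(-21782 - 47517)/(x(7 - 1*(-44), -138) + 40160) = (-21782 - 47517)/(-138*(-1 + 3*(7 - 1*(-44)) - 138*(7 - 1*(-44)))/(2 - 138) + 40160) = -69299/(-138*(-1 + 3*(7 + 44) - 138*(7 + 44))/(-136) + 40160) = -69299/(-138*(-1/136)*(-1 + 3*51 - 138*51) + 40160) = -69299/(-138*(-1/136)*(-1 + 153 - 7038) + 40160) = -69299/(-138*(-1/136)*(-6886) + 40160) = -69299/(-237567/34 + 40160) = -69299/1127873/34 = -69299*34/1127873 = -2356166/1127873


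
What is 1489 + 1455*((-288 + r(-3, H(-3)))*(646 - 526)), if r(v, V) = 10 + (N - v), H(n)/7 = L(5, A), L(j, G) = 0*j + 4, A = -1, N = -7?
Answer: -49235711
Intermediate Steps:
L(j, G) = 4 (L(j, G) = 0 + 4 = 4)
H(n) = 28 (H(n) = 7*4 = 28)
r(v, V) = 3 - v (r(v, V) = 10 + (-7 - v) = 3 - v)
1489 + 1455*((-288 + r(-3, H(-3)))*(646 - 526)) = 1489 + 1455*((-288 + (3 - 1*(-3)))*(646 - 526)) = 1489 + 1455*((-288 + (3 + 3))*120) = 1489 + 1455*((-288 + 6)*120) = 1489 + 1455*(-282*120) = 1489 + 1455*(-33840) = 1489 - 49237200 = -49235711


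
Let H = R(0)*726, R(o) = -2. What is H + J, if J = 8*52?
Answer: -1036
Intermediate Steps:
J = 416
H = -1452 (H = -2*726 = -1452)
H + J = -1452 + 416 = -1036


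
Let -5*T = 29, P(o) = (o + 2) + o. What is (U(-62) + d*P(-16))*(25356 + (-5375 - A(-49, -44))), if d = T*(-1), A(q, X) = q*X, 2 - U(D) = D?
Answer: -1960750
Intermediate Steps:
U(D) = 2 - D
P(o) = 2 + 2*o (P(o) = (2 + o) + o = 2 + 2*o)
T = -29/5 (T = -⅕*29 = -29/5 ≈ -5.8000)
A(q, X) = X*q
d = 29/5 (d = -29/5*(-1) = 29/5 ≈ 5.8000)
(U(-62) + d*P(-16))*(25356 + (-5375 - A(-49, -44))) = ((2 - 1*(-62)) + 29*(2 + 2*(-16))/5)*(25356 + (-5375 - (-44)*(-49))) = ((2 + 62) + 29*(2 - 32)/5)*(25356 + (-5375 - 1*2156)) = (64 + (29/5)*(-30))*(25356 + (-5375 - 2156)) = (64 - 174)*(25356 - 7531) = -110*17825 = -1960750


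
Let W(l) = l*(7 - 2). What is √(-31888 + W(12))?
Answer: 2*I*√7957 ≈ 178.4*I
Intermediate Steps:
W(l) = 5*l (W(l) = l*5 = 5*l)
√(-31888 + W(12)) = √(-31888 + 5*12) = √(-31888 + 60) = √(-31828) = 2*I*√7957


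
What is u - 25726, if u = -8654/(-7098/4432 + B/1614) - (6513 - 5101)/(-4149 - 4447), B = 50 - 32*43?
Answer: -68768323343973/3104052133 ≈ -22154.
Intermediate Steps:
B = -1326 (B = 50 - 1376 = -1326)
u = 11086521829585/3104052133 (u = -8654/(-7098/4432 - 1326/1614) - (6513 - 5101)/(-4149 - 4447) = -8654/(-7098*1/4432 - 1326*1/1614) - 1412/(-8596) = -8654/(-3549/2216 - 221/269) - 1412*(-1)/8596 = -8654/(-1444417/596104) - 1*(-353/2149) = -8654*(-596104/1444417) + 353/2149 = 5158684016/1444417 + 353/2149 = 11086521829585/3104052133 ≈ 3571.6)
u - 25726 = 11086521829585/3104052133 - 25726 = -68768323343973/3104052133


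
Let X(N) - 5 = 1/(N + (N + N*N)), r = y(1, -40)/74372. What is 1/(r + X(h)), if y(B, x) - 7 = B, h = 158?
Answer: 470031040/2350224353 ≈ 0.19999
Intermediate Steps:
y(B, x) = 7 + B
r = 2/18593 (r = (7 + 1)/74372 = 8*(1/74372) = 2/18593 ≈ 0.00010757)
X(N) = 5 + 1/(N² + 2*N) (X(N) = 5 + 1/(N + (N + N*N)) = 5 + 1/(N + (N + N²)) = 5 + 1/(N² + 2*N))
1/(r + X(h)) = 1/(2/18593 + (1 + 5*158² + 10*158)/(158*(2 + 158))) = 1/(2/18593 + (1/158)*(1 + 5*24964 + 1580)/160) = 1/(2/18593 + (1/158)*(1/160)*(1 + 124820 + 1580)) = 1/(2/18593 + (1/158)*(1/160)*126401) = 1/(2/18593 + 126401/25280) = 1/(2350224353/470031040) = 470031040/2350224353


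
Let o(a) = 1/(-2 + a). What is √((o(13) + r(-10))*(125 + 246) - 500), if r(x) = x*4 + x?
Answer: I*√2300969/11 ≈ 137.9*I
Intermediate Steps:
r(x) = 5*x (r(x) = 4*x + x = 5*x)
√((o(13) + r(-10))*(125 + 246) - 500) = √((1/(-2 + 13) + 5*(-10))*(125 + 246) - 500) = √((1/11 - 50)*371 - 500) = √(-549/11*371 - 500) = √(-203679/11 - 500) = √(-209179/11) = I*√2300969/11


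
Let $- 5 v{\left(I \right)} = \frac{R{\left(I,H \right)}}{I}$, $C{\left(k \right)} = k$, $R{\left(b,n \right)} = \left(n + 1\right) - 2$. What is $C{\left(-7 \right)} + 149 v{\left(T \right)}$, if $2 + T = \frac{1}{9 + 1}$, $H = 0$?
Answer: $- \frac{431}{19} \approx -22.684$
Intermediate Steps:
$R{\left(b,n \right)} = -1 + n$ ($R{\left(b,n \right)} = \left(1 + n\right) - 2 = -1 + n$)
$T = - \frac{19}{10}$ ($T = -2 + \frac{1}{9 + 1} = -2 + \frac{1}{10} = - \frac{19}{10} \approx -1.9$)
$v{\left(I \right)} = \frac{1}{5 I}$ ($v{\left(I \right)} = - \frac{\left(-1 + 0\right) \frac{1}{I}}{5} = - \frac{\left(-1\right) \frac{1}{I}}{5} = \frac{1}{5 I}$)
$C{\left(-7 \right)} + 149 v{\left(T \right)} = -7 + 149 \frac{1}{5 \left(- \frac{19}{10}\right)} = -7 + 149 \cdot \frac{1}{5} \left(- \frac{10}{19}\right) = -7 + 149 \left(- \frac{2}{19}\right) = -7 - \frac{298}{19} = - \frac{431}{19}$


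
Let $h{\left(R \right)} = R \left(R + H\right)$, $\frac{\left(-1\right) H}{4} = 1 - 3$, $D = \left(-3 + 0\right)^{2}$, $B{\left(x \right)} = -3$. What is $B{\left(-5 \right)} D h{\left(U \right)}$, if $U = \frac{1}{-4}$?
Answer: $\frac{837}{16} \approx 52.313$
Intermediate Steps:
$D = 9$ ($D = \left(-3\right)^{2} = 9$)
$H = 8$ ($H = - 4 \left(1 - 3\right) = \left(-4\right) \left(-2\right) = 8$)
$U = - \frac{1}{4} \approx -0.25$
$h{\left(R \right)} = R \left(8 + R\right)$ ($h{\left(R \right)} = R \left(R + 8\right) = R \left(8 + R\right)$)
$B{\left(-5 \right)} D h{\left(U \right)} = \left(-3\right) 9 \left(- \frac{8 - \frac{1}{4}}{4}\right) = - 27 \left(\left(- \frac{1}{4}\right) \frac{31}{4}\right) = \left(-27\right) \left(- \frac{31}{16}\right) = \frac{837}{16}$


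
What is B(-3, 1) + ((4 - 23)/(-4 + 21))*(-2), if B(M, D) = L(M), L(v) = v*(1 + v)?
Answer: 140/17 ≈ 8.2353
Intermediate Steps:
B(M, D) = M*(1 + M)
B(-3, 1) + ((4 - 23)/(-4 + 21))*(-2) = -3*(1 - 3) + ((4 - 23)/(-4 + 21))*(-2) = -3*(-2) - 19/17*(-2) = 6 - 19*1/17*(-2) = 6 - 19/17*(-2) = 6 + 38/17 = 140/17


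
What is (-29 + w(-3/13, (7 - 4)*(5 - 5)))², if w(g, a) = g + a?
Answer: 144400/169 ≈ 854.44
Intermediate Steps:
w(g, a) = a + g
(-29 + w(-3/13, (7 - 4)*(5 - 5)))² = (-29 + ((7 - 4)*(5 - 5) - 3/13))² = (-29 + (3*0 - 3*1/13))² = (-29 + (0 - 3/13))² = (-29 - 3/13)² = (-380/13)² = 144400/169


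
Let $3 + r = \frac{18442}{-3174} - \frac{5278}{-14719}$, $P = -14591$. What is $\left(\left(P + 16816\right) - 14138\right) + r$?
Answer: $- \frac{278473823261}{23359053} \approx -11921.0$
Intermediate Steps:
$r = - \frac{197424872}{23359053}$ ($r = -3 + \left(\frac{18442}{-3174} - \frac{5278}{-14719}\right) = -3 + \left(18442 \left(- \frac{1}{3174}\right) - - \frac{5278}{14719}\right) = -3 + \left(- \frac{9221}{1587} + \frac{5278}{14719}\right) = -3 - \frac{127347713}{23359053} = - \frac{197424872}{23359053} \approx -8.4518$)
$\left(\left(P + 16816\right) - 14138\right) + r = \left(\left(-14591 + 16816\right) - 14138\right) - \frac{197424872}{23359053} = \left(2225 - 14138\right) - \frac{197424872}{23359053} = -11913 - \frac{197424872}{23359053} = - \frac{278473823261}{23359053}$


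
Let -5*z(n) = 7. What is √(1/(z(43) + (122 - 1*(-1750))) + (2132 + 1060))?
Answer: √279231766693/9353 ≈ 56.498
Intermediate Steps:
z(n) = -7/5 (z(n) = -⅕*7 = -7/5)
√(1/(z(43) + (122 - 1*(-1750))) + (2132 + 1060)) = √(1/(-7/5 + (122 - 1*(-1750))) + (2132 + 1060)) = √(1/(-7/5 + (122 + 1750)) + 3192) = √(1/(-7/5 + 1872) + 3192) = √(1/(9353/5) + 3192) = √(5/9353 + 3192) = √(29854781/9353) = √279231766693/9353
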